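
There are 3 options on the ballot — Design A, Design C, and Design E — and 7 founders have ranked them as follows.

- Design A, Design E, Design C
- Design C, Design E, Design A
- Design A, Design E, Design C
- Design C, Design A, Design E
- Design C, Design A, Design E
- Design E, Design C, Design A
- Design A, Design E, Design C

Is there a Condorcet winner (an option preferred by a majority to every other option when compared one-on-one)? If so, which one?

There is no Condorcet winner

Head-to-head results (7 voters total):
Design A vs Design C: Design C wins 4–3.
Design A vs Design E: Design A wins 5–2.
Design C vs Design E: Design E wins 4–3.
No candidate beats all others: Design A beats Design E beats Design C beats Design A, a majority cycle.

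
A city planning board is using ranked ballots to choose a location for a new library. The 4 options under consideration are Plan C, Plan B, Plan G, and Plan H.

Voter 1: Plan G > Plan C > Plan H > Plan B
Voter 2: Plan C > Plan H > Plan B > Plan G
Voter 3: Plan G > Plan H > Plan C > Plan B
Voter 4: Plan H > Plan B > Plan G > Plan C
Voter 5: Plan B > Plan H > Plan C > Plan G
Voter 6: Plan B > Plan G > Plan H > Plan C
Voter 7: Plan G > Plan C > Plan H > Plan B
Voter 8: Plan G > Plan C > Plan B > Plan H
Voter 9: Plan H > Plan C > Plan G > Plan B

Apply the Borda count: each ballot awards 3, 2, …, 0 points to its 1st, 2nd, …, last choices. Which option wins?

Plan G

Borda scores:
  Plan C: 2 + 3 + 1 + 0 + 1 + 0 + 2 + 2 + 2 = 13
  Plan B: 0 + 1 + 0 + 2 + 3 + 3 + 0 + 1 + 0 = 10
  Plan G: 3 + 0 + 3 + 1 + 0 + 2 + 3 + 3 + 1 = 16
  Plan H: 1 + 2 + 2 + 3 + 2 + 1 + 1 + 0 + 3 = 15
Plan G has the highest total.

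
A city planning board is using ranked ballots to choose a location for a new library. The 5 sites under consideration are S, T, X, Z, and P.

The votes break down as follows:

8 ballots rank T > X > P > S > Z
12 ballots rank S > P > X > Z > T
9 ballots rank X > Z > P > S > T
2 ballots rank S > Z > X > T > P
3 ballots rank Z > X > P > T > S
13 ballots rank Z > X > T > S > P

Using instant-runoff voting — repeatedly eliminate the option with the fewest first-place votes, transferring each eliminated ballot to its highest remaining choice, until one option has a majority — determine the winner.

X

Round 1: Z 16, S 14, X 9, T 8, P 0. P has the fewest and is eliminated.
Round 2: Z 16, S 14, X 9, T 8. T has the fewest and is eliminated.
Round 3: X 17, Z 16, S 14. S has the fewest and is eliminated.
Round 4: X 29, Z 18. X has a majority.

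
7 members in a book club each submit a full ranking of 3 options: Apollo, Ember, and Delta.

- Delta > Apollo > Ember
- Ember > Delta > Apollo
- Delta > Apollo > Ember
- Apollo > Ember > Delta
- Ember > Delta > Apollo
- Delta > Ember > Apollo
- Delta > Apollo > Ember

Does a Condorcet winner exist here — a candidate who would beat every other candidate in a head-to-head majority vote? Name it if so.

Delta

Head-to-head results (7 voters total):
Apollo vs Ember: Apollo wins 4–3.
Apollo vs Delta: Delta wins 6–1.
Ember vs Delta: Delta wins 4–3.
Delta beats each rival — Apollo (6–1), Ember (4–3) — so Delta is the Condorcet winner.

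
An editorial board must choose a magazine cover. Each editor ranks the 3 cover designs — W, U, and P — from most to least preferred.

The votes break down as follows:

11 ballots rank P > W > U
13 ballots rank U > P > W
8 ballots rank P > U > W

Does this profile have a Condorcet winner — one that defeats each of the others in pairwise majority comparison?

Head-to-head results (32 voters total):
W vs U: U wins 21–11.
W vs P: P wins 32–0.
U vs P: P wins 19–13.
P beats each rival — W (32–0), U (19–13) — so P is the Condorcet winner.

Yes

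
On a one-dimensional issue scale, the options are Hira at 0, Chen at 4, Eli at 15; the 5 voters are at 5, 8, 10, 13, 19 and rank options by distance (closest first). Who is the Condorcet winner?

Eli

With single-peaked preferences on a line, the Condorcet winner is the candidate closest to the median voter.
The median voter (position 10) is closest to Eli at 15.
Check: Eli vs Chen — voters closer to Eli: 3 of 5.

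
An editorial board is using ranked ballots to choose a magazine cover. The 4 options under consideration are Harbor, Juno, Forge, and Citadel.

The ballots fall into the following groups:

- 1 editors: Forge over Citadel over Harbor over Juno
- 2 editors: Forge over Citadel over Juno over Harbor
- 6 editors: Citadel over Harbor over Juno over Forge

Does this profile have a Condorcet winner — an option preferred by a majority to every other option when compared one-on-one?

Head-to-head results (9 voters total):
Harbor vs Juno: Harbor wins 7–2.
Harbor vs Forge: Harbor wins 6–3.
Harbor vs Citadel: Citadel wins 9–0.
Juno vs Forge: Juno wins 6–3.
Juno vs Citadel: Citadel wins 9–0.
Forge vs Citadel: Citadel wins 6–3.
Citadel beats each rival — Harbor (9–0), Juno (9–0), Forge (6–3) — so Citadel is the Condorcet winner.

Yes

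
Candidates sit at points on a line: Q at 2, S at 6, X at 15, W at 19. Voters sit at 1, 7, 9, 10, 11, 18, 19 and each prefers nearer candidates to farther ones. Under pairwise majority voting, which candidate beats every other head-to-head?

S

With single-peaked preferences on a line, the Condorcet winner is the candidate closest to the median voter.
The median voter (position 10) is closest to S at 6.
Check: S vs W — voters closer to S: 5 of 7.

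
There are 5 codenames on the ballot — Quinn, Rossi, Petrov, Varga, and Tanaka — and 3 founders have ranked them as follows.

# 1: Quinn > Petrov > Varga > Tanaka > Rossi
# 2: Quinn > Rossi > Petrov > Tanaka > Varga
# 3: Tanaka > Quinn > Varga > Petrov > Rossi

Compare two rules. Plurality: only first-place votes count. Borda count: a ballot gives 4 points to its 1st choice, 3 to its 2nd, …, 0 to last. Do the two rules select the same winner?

Yes

Plurality first-place counts: Quinn 2, Rossi 0, Petrov 0, Varga 0, Tanaka 1 → Quinn.
Borda totals: Quinn 11, Rossi 3, Petrov 6, Varga 4, Tanaka 6 → Quinn.
The two rules agree on Quinn.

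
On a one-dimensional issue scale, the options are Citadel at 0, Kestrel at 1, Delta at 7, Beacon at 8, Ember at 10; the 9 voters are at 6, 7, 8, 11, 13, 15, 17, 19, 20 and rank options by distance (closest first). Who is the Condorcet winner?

Ember

With single-peaked preferences on a line, the Condorcet winner is the candidate closest to the median voter.
The median voter (position 13) is closest to Ember at 10.
Check: Ember vs Citadel — voters closer to Ember: 9 of 9.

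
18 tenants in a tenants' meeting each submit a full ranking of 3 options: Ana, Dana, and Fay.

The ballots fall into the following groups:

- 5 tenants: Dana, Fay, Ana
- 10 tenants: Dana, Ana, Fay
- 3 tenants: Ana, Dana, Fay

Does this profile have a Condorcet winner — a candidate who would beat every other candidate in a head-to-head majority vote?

Yes

Head-to-head results (18 voters total):
Ana vs Dana: Dana wins 15–3.
Ana vs Fay: Ana wins 13–5.
Dana vs Fay: Dana wins 18–0.
Dana beats each rival — Ana (15–3), Fay (18–0) — so Dana is the Condorcet winner.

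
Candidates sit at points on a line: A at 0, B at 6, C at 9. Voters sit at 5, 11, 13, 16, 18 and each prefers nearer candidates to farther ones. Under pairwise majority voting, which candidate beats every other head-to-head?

C

With single-peaked preferences on a line, the Condorcet winner is the candidate closest to the median voter.
The median voter (position 13) is closest to C at 9.
Check: C vs B — voters closer to C: 4 of 5.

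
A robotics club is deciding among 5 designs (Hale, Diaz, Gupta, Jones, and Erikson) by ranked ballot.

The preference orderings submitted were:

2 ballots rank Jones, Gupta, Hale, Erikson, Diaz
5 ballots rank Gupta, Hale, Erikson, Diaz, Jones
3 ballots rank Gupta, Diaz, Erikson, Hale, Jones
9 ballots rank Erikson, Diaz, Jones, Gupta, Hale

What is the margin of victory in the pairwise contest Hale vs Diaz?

Ballots ranking Hale above Diaz: 2+5 = 7.
Ballots ranking Diaz above Hale: 3+9 = 12.
Diaz wins 12–7, a margin of 5.

5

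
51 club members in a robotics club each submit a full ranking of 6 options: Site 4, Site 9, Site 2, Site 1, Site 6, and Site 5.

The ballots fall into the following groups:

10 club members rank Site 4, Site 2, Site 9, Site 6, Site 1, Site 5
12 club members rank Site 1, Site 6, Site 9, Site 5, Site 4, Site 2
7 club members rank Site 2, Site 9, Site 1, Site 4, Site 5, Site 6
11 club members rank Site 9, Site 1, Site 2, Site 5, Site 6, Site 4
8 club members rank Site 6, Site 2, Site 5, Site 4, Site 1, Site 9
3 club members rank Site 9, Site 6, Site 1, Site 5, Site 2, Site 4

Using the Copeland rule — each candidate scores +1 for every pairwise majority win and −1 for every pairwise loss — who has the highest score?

Pairwise results:
  Site 4 vs Site 9: Site 9 wins 33–18.
  Site 4 vs Site 2: Site 2 wins 29–22.
  Site 4 vs Site 1: Site 1 wins 33–18.
  Site 4 vs Site 6: Site 6 wins 34–17.
  Site 4 vs Site 5: Site 5 wins 34–17.
  Site 9 vs Site 2: Site 9 wins 26–25.
  Site 9 vs Site 1: Site 9 wins 31–20.
  Site 9 vs Site 6: Site 9 wins 31–20.
  Site 9 vs Site 5: Site 9 wins 43–8.
  Site 2 vs Site 1: Site 1 wins 26–25.
  Site 2 vs Site 6: Site 2 wins 28–23.
  Site 2 vs Site 5: Site 2 wins 36–15.
  Site 1 vs Site 6: Site 1 wins 30–21.
  Site 1 vs Site 5: Site 1 wins 43–8.
  Site 6 vs Site 5: Site 6 wins 33–18.
Copeland scores (wins − losses):
  Site 4: 0 − 5 = -5
  Site 9: 5 − 0 = 5
  Site 2: 3 − 2 = 1
  Site 1: 4 − 1 = 3
  Site 6: 2 − 3 = -1
  Site 5: 1 − 4 = -3
Site 9 has the best Copeland score.

Site 9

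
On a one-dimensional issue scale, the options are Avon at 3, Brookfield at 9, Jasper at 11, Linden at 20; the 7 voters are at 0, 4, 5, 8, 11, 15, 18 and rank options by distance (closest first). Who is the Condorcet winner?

Brookfield

With single-peaked preferences on a line, the Condorcet winner is the candidate closest to the median voter.
The median voter (position 8) is closest to Brookfield at 9.
Check: Brookfield vs Avon — voters closer to Brookfield: 4 of 7.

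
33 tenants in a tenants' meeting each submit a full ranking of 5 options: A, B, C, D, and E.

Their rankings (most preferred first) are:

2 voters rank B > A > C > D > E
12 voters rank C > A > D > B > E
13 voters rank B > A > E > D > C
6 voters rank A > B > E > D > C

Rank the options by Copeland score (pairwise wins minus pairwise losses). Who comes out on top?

A

Pairwise results:
  A vs B: A wins 18–15.
  A vs C: A wins 21–12.
  A vs D: A wins 33–0.
  A vs E: A wins 33–0.
  B vs C: B wins 21–12.
  B vs D: B wins 21–12.
  B vs E: B wins 33–0.
  C vs D: D wins 19–14.
  C vs E: E wins 19–14.
  D vs E: E wins 19–14.
Copeland scores (wins − losses):
  A: 4 − 0 = 4
  B: 3 − 1 = 2
  C: 0 − 4 = -4
  D: 1 − 3 = -2
  E: 2 − 2 = 0
A has the best Copeland score.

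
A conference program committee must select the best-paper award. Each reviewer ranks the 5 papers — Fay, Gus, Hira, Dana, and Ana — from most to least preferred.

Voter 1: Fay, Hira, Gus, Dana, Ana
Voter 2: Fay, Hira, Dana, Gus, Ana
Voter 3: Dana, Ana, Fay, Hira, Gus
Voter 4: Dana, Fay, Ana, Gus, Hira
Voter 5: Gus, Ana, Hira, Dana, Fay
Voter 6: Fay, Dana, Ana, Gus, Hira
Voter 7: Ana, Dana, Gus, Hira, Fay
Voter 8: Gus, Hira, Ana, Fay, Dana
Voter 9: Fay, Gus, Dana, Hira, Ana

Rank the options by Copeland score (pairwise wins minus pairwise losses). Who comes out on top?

Fay

Pairwise results:
  Fay vs Gus: Fay wins 6–3.
  Fay vs Hira: Fay wins 6–3.
  Fay vs Dana: Fay wins 5–4.
  Fay vs Ana: Fay wins 5–4.
  Gus vs Hira: Gus wins 6–3.
  Gus vs Dana: Dana wins 5–4.
  Gus vs Ana: Gus wins 5–4.
  Hira vs Dana: Dana wins 5–4.
  Hira vs Ana: Ana wins 5–4.
  Dana vs Ana: Dana wins 6–3.
Copeland scores (wins − losses):
  Fay: 4 − 0 = 4
  Gus: 2 − 2 = 0
  Hira: 0 − 4 = -4
  Dana: 3 − 1 = 2
  Ana: 1 − 3 = -2
Fay has the best Copeland score.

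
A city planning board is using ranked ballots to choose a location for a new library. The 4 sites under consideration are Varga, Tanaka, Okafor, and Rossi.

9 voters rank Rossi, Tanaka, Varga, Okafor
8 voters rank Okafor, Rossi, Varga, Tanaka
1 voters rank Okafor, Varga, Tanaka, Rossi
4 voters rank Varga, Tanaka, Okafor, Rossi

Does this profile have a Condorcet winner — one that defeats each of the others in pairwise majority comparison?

No

Head-to-head results (22 voters total):
Varga vs Tanaka: Varga wins 13–9.
Varga vs Okafor: Varga wins 13–9.
Varga vs Rossi: Rossi wins 17–5.
Tanaka vs Okafor: Tanaka wins 13–9.
Tanaka vs Rossi: Rossi wins 17–5.
Okafor vs Rossi: Okafor wins 13–9.
No candidate beats all others: Varga beats Okafor beats Rossi beats Varga, a majority cycle.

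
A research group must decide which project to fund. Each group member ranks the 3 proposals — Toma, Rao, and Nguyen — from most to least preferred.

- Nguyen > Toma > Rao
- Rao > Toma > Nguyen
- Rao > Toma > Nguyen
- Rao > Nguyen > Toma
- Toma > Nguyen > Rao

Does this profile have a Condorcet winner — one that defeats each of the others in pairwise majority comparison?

Head-to-head results (5 voters total):
Toma vs Rao: Rao wins 3–2.
Toma vs Nguyen: Toma wins 3–2.
Rao vs Nguyen: Rao wins 3–2.
Rao beats each rival — Toma (3–2), Nguyen (3–2) — so Rao is the Condorcet winner.

Yes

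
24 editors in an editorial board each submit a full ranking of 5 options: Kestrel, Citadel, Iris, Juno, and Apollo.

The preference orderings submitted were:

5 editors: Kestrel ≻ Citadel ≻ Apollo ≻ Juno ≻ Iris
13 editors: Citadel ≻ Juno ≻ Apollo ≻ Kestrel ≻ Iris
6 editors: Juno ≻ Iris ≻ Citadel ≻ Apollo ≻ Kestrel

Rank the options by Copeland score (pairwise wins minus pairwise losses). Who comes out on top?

Citadel

Pairwise results:
  Kestrel vs Citadel: Citadel wins 19–5.
  Kestrel vs Iris: Kestrel wins 18–6.
  Kestrel vs Juno: Juno wins 19–5.
  Kestrel vs Apollo: Apollo wins 19–5.
  Citadel vs Iris: Citadel wins 18–6.
  Citadel vs Juno: Citadel wins 18–6.
  Citadel vs Apollo: Citadel wins 24–0.
  Iris vs Juno: Juno wins 24–0.
  Iris vs Apollo: Apollo wins 18–6.
  Juno vs Apollo: Juno wins 19–5.
Copeland scores (wins − losses):
  Kestrel: 1 − 3 = -2
  Citadel: 4 − 0 = 4
  Iris: 0 − 4 = -4
  Juno: 3 − 1 = 2
  Apollo: 2 − 2 = 0
Citadel has the best Copeland score.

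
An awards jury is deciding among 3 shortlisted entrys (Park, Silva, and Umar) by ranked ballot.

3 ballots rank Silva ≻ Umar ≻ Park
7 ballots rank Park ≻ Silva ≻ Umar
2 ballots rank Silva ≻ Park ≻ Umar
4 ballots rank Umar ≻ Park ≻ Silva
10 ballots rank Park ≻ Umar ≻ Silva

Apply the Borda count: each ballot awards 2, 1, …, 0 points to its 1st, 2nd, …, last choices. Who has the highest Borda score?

Park

Borda scores:
  Park: 3·0 + 7·2 + 2·1 + 4·1 + 10·2 = 40
  Silva: 3·2 + 7·1 + 2·2 + 4·0 + 10·0 = 17
  Umar: 3·1 + 7·0 + 2·0 + 4·2 + 10·1 = 21
Park has the highest total.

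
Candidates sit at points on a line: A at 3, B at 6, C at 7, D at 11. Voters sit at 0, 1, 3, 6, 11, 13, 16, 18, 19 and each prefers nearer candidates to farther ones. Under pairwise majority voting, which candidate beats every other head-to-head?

With single-peaked preferences on a line, the Condorcet winner is the candidate closest to the median voter.
The median voter (position 11) is closest to D at 11.
Check: D vs C — voters closer to D: 5 of 9.

D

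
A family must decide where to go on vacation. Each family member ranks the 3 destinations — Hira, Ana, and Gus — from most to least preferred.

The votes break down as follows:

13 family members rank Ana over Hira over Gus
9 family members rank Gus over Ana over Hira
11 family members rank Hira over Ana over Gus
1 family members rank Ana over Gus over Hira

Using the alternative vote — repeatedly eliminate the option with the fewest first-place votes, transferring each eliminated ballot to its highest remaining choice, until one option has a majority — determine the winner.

Round 1: Ana 14, Hira 11, Gus 9. Gus has the fewest and is eliminated.
Round 2: Ana 23, Hira 11. Ana has a majority.

Ana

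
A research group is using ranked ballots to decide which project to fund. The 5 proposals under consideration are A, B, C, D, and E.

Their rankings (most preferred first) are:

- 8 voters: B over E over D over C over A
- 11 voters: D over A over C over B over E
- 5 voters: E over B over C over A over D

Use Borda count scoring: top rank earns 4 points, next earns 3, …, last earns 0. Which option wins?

Borda scores:
  A: 8·0 + 11·3 + 5·1 = 38
  B: 8·4 + 11·1 + 5·3 = 58
  C: 8·1 + 11·2 + 5·2 = 40
  D: 8·2 + 11·4 + 5·0 = 60
  E: 8·3 + 11·0 + 5·4 = 44
D has the highest total.

D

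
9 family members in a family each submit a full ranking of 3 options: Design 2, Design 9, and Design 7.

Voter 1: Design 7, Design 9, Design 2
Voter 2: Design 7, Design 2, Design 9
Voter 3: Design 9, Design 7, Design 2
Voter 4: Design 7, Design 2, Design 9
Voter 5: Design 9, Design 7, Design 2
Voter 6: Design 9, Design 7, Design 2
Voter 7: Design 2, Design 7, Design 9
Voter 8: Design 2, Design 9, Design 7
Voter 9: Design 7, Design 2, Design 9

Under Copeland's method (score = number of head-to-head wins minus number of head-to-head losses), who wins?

Pairwise results:
  Design 2 vs Design 9: Design 2 wins 5–4.
  Design 2 vs Design 7: Design 7 wins 7–2.
  Design 9 vs Design 7: Design 7 wins 5–4.
Copeland scores (wins − losses):
  Design 2: 1 − 1 = 0
  Design 9: 0 − 2 = -2
  Design 7: 2 − 0 = 2
Design 7 has the best Copeland score.

Design 7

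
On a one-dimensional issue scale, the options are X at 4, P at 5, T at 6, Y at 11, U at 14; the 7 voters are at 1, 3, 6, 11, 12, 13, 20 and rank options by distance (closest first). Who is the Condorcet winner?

Y

With single-peaked preferences on a line, the Condorcet winner is the candidate closest to the median voter.
The median voter (position 11) is closest to Y at 11.
Check: Y vs P — voters closer to Y: 4 of 7.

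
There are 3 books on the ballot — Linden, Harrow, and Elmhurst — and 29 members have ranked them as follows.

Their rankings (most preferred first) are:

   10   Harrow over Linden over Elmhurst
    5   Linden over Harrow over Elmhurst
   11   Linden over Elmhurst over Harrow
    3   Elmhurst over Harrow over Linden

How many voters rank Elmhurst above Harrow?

Ballots ranking Elmhurst above Harrow: 11+3 = 14.
Ballots ranking Harrow above Elmhurst: 10+5 = 15.
So 14 of 29 voters prefer Elmhurst to Harrow.

14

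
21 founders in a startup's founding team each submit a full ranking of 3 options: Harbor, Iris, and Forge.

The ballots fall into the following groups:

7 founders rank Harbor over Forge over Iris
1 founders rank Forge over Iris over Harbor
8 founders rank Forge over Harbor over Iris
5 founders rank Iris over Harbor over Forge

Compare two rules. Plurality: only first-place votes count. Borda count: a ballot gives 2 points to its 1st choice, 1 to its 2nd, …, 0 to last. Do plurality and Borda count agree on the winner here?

No

Plurality first-place counts: Harbor 7, Iris 5, Forge 9 → Forge.
Borda totals: Harbor 27, Iris 11, Forge 25 → Harbor.
The two rules disagree: plurality picks Forge, Borda picks Harbor.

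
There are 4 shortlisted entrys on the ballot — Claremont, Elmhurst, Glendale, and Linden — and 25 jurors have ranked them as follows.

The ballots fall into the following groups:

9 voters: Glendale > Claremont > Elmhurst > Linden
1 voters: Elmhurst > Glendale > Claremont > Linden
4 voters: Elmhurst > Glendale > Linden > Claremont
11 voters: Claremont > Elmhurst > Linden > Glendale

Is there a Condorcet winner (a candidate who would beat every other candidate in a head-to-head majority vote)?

Head-to-head results (25 voters total):
Claremont vs Elmhurst: Claremont wins 20–5.
Claremont vs Glendale: Glendale wins 14–11.
Claremont vs Linden: Claremont wins 21–4.
Elmhurst vs Glendale: Elmhurst wins 16–9.
Elmhurst vs Linden: Elmhurst wins 25–0.
Glendale vs Linden: Glendale wins 14–11.
No candidate beats all others: Claremont beats Elmhurst beats Glendale beats Claremont, a majority cycle.

No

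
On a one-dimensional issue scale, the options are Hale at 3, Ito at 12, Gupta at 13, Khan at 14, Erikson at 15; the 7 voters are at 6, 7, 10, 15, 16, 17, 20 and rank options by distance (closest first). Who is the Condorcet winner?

Erikson

With single-peaked preferences on a line, the Condorcet winner is the candidate closest to the median voter.
The median voter (position 15) is closest to Erikson at 15.
Check: Erikson vs Khan — voters closer to Erikson: 4 of 7.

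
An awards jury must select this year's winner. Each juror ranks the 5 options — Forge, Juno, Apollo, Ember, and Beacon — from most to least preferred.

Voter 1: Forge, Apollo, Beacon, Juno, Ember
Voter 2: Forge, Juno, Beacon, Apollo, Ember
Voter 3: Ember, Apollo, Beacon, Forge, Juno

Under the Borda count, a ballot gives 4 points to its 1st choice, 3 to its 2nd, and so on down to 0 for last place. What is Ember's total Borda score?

Borda scores:
  Forge: 4 + 4 + 1 = 9
  Juno: 1 + 3 + 0 = 4
  Apollo: 3 + 1 + 3 = 7
  Ember: 0 + 0 + 4 = 4
  Beacon: 2 + 2 + 2 = 6

4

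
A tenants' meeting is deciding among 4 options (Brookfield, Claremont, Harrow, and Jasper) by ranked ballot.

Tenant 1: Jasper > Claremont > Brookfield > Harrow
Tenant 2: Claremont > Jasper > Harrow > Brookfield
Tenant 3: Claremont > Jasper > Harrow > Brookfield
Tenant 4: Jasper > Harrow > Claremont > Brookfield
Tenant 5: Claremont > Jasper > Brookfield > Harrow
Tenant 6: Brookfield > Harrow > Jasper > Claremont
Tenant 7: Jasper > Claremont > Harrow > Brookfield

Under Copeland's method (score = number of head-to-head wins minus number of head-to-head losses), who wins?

Jasper

Pairwise results:
  Brookfield vs Claremont: Claremont wins 6–1.
  Brookfield vs Harrow: Harrow wins 4–3.
  Brookfield vs Jasper: Jasper wins 6–1.
  Claremont vs Harrow: Claremont wins 5–2.
  Claremont vs Jasper: Jasper wins 4–3.
  Harrow vs Jasper: Jasper wins 6–1.
Copeland scores (wins − losses):
  Brookfield: 0 − 3 = -3
  Claremont: 2 − 1 = 1
  Harrow: 1 − 2 = -1
  Jasper: 3 − 0 = 3
Jasper has the best Copeland score.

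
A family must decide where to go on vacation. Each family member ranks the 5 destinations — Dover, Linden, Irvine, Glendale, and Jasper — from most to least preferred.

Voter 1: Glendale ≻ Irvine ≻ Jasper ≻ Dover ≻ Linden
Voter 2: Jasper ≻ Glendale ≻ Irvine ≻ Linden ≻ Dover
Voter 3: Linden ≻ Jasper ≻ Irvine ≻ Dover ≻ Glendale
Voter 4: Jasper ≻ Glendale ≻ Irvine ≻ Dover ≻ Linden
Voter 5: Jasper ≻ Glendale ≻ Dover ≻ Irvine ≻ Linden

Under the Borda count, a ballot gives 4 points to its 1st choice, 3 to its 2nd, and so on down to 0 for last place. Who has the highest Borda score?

Jasper

Borda scores:
  Dover: 1 + 0 + 1 + 1 + 2 = 5
  Linden: 0 + 1 + 4 + 0 + 0 = 5
  Irvine: 3 + 2 + 2 + 2 + 1 = 10
  Glendale: 4 + 3 + 0 + 3 + 3 = 13
  Jasper: 2 + 4 + 3 + 4 + 4 = 17
Jasper has the highest total.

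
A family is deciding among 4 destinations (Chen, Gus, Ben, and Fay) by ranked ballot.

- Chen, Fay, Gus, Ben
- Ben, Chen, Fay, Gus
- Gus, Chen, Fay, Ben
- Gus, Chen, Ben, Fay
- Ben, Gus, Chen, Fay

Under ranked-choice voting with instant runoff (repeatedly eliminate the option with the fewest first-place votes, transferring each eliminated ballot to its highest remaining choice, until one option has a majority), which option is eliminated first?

Round 1: Gus 2, Ben 2, Chen 1, Fay 0. Fay has the fewest and is eliminated.
Round 2: Gus 2, Ben 2, Chen 1. Chen has the fewest and is eliminated.
Round 3: Gus 3, Ben 2. Gus has a majority.

Fay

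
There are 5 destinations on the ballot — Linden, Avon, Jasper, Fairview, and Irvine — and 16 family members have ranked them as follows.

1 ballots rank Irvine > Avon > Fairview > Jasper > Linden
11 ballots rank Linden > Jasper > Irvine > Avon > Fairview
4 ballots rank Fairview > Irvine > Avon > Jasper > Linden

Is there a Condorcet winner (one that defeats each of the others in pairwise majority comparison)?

Head-to-head results (16 voters total):
Linden vs Avon: Linden wins 11–5.
Linden vs Jasper: Linden wins 11–5.
Linden vs Fairview: Linden wins 11–5.
Linden vs Irvine: Linden wins 11–5.
Avon vs Jasper: Jasper wins 11–5.
Avon vs Fairview: Avon wins 12–4.
Avon vs Irvine: Irvine wins 16–0.
Jasper vs Fairview: Jasper wins 11–5.
Jasper vs Irvine: Jasper wins 11–5.
Fairview vs Irvine: Irvine wins 12–4.
Linden beats each rival — Avon (11–5), Jasper (11–5), Fairview (11–5), Irvine (11–5) — so Linden is the Condorcet winner.

Yes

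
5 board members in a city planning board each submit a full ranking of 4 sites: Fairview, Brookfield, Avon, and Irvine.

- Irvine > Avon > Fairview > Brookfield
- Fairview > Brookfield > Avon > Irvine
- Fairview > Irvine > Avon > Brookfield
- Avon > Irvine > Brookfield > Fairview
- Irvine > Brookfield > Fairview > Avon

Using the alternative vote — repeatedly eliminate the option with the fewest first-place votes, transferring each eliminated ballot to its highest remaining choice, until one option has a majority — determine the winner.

Irvine

Round 1: Fairview 2, Irvine 2, Avon 1, Brookfield 0. Brookfield has the fewest and is eliminated.
Round 2: Fairview 2, Irvine 2, Avon 1. Avon has the fewest and is eliminated.
Round 3: Irvine 3, Fairview 2. Irvine has a majority.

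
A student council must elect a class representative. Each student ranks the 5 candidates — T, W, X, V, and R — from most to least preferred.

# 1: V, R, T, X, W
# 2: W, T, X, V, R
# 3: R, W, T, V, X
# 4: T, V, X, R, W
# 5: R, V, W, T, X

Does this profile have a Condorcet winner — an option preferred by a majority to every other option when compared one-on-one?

No

Head-to-head results (5 voters total):
T vs W: W wins 3–2.
T vs X: T wins 5–0.
T vs V: T wins 3–2.
T vs R: R wins 3–2.
W vs X: W wins 3–2.
W vs V: V wins 3–2.
W vs R: R wins 4–1.
X vs V: V wins 4–1.
X vs R: R wins 3–2.
V vs R: V wins 3–2.
No candidate beats all others: T beats V beats W beats T, a majority cycle.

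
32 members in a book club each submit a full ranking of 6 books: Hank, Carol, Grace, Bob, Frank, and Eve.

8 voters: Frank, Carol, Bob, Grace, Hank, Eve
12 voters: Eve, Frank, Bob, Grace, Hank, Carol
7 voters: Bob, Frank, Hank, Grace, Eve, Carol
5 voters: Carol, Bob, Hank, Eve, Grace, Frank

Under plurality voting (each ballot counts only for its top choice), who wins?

Eve

First-place vote totals:
  Hank: 0
  Carol: 5
  Grace: 0
  Bob: 7
  Frank: 8
  Eve: 12
Eve has the most first-place votes.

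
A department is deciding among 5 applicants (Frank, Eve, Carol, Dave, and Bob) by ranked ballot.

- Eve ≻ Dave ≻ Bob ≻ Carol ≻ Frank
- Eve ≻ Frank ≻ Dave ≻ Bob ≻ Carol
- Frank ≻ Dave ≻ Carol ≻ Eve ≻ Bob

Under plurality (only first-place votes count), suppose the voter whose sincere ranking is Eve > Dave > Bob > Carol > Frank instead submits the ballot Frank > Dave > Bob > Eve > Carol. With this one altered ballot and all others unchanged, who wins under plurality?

Frank

First-place totals with the altered ballot: Frank 2, Eve 1, Carol 0, Dave 0, Bob 0.
The switch changes the winner from Eve to Frank.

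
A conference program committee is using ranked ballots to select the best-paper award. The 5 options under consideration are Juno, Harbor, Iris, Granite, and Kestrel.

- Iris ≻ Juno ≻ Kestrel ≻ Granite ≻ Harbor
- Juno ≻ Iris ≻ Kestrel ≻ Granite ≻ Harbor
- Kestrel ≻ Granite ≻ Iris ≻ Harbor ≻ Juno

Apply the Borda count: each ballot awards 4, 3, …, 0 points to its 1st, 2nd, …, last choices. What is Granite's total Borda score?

Borda scores:
  Juno: 3 + 4 + 0 = 7
  Harbor: 0 + 0 + 1 = 1
  Iris: 4 + 3 + 2 = 9
  Granite: 1 + 1 + 3 = 5
  Kestrel: 2 + 2 + 4 = 8

5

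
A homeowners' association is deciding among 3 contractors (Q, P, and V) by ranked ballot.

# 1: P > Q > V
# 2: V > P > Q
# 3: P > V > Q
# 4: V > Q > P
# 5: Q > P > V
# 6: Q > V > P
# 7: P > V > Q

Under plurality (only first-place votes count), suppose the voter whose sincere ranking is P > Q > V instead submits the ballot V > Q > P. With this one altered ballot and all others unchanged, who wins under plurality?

First-place totals with the altered ballot: Q 2, P 2, V 3.
The switch changes the winner from P to V.

V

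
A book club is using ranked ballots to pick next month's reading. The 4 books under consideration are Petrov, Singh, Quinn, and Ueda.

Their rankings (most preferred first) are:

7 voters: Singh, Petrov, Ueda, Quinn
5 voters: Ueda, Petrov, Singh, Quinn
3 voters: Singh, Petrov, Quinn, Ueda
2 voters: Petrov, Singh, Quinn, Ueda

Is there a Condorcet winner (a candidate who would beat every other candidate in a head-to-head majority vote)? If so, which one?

Singh

Head-to-head results (17 voters total):
Petrov vs Singh: Singh wins 10–7.
Petrov vs Quinn: Petrov wins 17–0.
Petrov vs Ueda: Petrov wins 12–5.
Singh vs Quinn: Singh wins 17–0.
Singh vs Ueda: Singh wins 12–5.
Quinn vs Ueda: Ueda wins 12–5.
Singh beats each rival — Petrov (10–7), Quinn (17–0), Ueda (12–5) — so Singh is the Condorcet winner.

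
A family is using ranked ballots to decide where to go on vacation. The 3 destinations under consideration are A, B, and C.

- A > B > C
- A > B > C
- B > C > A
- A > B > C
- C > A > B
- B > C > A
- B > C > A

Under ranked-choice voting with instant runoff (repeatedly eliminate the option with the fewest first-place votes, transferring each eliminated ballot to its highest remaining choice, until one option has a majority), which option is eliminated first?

Round 1: A 3, B 3, C 1. C has the fewest and is eliminated.
Round 2: A 4, B 3. A has a majority.

C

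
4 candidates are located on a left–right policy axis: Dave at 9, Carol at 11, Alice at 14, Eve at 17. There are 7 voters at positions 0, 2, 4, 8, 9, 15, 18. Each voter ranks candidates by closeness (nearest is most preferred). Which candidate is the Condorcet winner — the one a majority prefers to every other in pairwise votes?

Dave

With single-peaked preferences on a line, the Condorcet winner is the candidate closest to the median voter.
The median voter (position 8) is closest to Dave at 9.
Check: Dave vs Alice — voters closer to Dave: 5 of 7.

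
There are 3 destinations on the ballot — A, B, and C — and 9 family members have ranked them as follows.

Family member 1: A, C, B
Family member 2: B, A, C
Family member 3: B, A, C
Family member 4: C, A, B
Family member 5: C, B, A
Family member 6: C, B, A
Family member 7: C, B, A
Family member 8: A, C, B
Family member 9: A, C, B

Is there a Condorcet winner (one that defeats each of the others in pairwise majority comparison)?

Head-to-head results (9 voters total):
A vs B: B wins 5–4.
A vs C: A wins 5–4.
B vs C: C wins 7–2.
No candidate beats all others: A beats C beats B beats A, a majority cycle.

No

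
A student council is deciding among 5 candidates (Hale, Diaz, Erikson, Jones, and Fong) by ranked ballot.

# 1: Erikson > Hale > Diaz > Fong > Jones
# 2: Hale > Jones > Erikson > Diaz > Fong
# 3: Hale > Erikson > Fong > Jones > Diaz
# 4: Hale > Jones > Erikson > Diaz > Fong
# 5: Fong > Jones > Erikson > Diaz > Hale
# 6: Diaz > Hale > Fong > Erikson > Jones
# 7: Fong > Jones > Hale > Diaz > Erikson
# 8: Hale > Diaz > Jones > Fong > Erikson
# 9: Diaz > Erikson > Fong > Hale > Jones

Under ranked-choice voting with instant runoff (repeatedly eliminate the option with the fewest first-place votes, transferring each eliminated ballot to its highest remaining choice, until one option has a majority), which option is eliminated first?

Jones

Round 1: Hale 4, Diaz 2, Fong 2, Erikson 1, Jones 0. Jones has the fewest and is eliminated.
Round 2: Hale 4, Diaz 2, Fong 2, Erikson 1. Erikson has the fewest and is eliminated.
Round 3: Hale 5, Diaz 2, Fong 2. Hale has a majority.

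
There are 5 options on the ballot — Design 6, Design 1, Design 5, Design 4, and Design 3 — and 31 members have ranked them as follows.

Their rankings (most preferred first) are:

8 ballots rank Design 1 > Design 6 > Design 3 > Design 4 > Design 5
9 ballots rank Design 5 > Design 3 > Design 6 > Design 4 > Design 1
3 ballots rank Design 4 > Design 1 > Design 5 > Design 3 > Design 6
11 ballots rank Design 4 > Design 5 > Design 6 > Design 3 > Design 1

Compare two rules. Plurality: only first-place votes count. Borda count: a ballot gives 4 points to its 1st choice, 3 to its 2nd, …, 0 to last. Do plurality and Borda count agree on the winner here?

Plurality first-place counts: Design 6 0, Design 1 8, Design 5 9, Design 4 14, Design 3 0 → Design 4.
Borda totals: Design 6 64, Design 1 41, Design 5 75, Design 4 73, Design 3 57 → Design 5.
The two rules disagree: plurality picks Design 4, Borda picks Design 5.

No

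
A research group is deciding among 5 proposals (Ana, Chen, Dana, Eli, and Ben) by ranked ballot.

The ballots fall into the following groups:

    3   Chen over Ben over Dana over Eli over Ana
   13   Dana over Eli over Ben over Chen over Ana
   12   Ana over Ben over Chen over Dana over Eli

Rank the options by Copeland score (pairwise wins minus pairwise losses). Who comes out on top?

Pairwise results:
  Ana vs Chen: Chen wins 16–12.
  Ana vs Dana: Dana wins 16–12.
  Ana vs Eli: Eli wins 16–12.
  Ana vs Ben: Ben wins 16–12.
  Chen vs Dana: Chen wins 15–13.
  Chen vs Eli: Chen wins 15–13.
  Chen vs Ben: Ben wins 25–3.
  Dana vs Eli: Dana wins 28–0.
  Dana vs Ben: Ben wins 15–13.
  Eli vs Ben: Ben wins 15–13.
Copeland scores (wins − losses):
  Ana: 0 − 4 = -4
  Chen: 3 − 1 = 2
  Dana: 2 − 2 = 0
  Eli: 1 − 3 = -2
  Ben: 4 − 0 = 4
Ben has the best Copeland score.

Ben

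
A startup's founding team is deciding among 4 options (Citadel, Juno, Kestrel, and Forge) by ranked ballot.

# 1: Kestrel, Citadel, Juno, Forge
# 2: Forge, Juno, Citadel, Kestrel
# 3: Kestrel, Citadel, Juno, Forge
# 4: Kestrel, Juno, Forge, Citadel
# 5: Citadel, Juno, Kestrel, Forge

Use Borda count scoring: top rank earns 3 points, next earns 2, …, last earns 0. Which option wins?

Kestrel

Borda scores:
  Citadel: 2 + 1 + 2 + 0 + 3 = 8
  Juno: 1 + 2 + 1 + 2 + 2 = 8
  Kestrel: 3 + 0 + 3 + 3 + 1 = 10
  Forge: 0 + 3 + 0 + 1 + 0 = 4
Kestrel has the highest total.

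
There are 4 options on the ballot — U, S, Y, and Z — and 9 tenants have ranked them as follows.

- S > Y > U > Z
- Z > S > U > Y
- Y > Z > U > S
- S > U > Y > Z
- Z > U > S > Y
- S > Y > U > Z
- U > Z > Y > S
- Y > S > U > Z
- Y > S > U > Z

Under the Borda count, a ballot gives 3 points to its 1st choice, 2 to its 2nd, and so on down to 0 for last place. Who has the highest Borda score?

S

Borda scores:
  U: 1 + 1 + 1 + 2 + 2 + 1 + 3 + 1 + 1 = 13
  S: 3 + 2 + 0 + 3 + 1 + 3 + 0 + 2 + 2 = 16
  Y: 2 + 0 + 3 + 1 + 0 + 2 + 1 + 3 + 3 = 15
  Z: 0 + 3 + 2 + 0 + 3 + 0 + 2 + 0 + 0 = 10
S has the highest total.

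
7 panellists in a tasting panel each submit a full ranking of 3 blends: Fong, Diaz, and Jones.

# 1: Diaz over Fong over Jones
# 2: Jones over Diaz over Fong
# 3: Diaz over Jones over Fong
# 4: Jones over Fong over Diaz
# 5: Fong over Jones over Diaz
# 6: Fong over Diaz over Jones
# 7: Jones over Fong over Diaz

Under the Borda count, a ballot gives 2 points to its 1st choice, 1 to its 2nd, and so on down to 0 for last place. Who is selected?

Borda scores:
  Fong: 1 + 0 + 0 + 1 + 2 + 2 + 1 = 7
  Diaz: 2 + 1 + 2 + 0 + 0 + 1 + 0 = 6
  Jones: 0 + 2 + 1 + 2 + 1 + 0 + 2 = 8
Jones has the highest total.

Jones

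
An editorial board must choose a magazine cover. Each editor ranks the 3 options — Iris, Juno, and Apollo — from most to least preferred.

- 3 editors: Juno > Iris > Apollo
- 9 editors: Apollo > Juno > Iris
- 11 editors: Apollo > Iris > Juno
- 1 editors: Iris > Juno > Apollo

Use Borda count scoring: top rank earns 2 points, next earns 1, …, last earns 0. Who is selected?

Borda scores:
  Iris: 3·1 + 9·0 + 11·1 + 2 = 16
  Juno: 3·2 + 9·1 + 11·0 + 1 = 16
  Apollo: 3·0 + 9·2 + 11·2 + 0 = 40
Apollo has the highest total.

Apollo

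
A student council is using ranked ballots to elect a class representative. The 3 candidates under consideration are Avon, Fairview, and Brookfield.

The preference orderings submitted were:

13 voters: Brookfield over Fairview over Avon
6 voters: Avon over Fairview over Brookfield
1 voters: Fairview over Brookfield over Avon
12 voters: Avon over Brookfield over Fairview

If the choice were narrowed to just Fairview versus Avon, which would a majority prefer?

Avon

Ballots ranking Fairview above Avon: 13+1 = 14.
Ballots ranking Avon above Fairview: 6+12 = 18.
Avon wins the head-to-head, 18–14.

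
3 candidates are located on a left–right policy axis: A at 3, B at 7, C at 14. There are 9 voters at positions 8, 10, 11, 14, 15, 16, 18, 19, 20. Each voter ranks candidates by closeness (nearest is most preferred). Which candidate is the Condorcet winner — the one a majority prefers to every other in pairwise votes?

With single-peaked preferences on a line, the Condorcet winner is the candidate closest to the median voter.
The median voter (position 15) is closest to C at 14.
Check: C vs A — voters closer to C: 8 of 9.

C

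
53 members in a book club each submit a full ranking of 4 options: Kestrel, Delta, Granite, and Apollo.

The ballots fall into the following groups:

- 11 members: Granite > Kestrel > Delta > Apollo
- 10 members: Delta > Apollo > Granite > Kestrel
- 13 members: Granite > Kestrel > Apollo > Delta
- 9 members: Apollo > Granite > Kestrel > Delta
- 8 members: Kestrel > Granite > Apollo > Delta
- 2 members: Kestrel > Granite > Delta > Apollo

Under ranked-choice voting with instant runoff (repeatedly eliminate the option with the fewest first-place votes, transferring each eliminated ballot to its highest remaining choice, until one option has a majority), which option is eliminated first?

Apollo

Round 1: Granite 24, Kestrel 10, Delta 10, Apollo 9. Apollo has the fewest and is eliminated.
Round 2: Granite 33, Kestrel 10, Delta 10. Granite has a majority.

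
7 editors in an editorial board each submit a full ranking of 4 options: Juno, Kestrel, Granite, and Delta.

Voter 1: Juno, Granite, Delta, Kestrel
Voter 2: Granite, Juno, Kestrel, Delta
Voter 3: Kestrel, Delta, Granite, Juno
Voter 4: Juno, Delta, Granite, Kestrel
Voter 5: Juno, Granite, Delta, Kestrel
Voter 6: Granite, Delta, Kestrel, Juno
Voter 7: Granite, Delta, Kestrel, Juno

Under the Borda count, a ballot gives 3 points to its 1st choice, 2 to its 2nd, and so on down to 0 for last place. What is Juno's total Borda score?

11

Borda scores:
  Juno: 3 + 2 + 0 + 3 + 3 + 0 + 0 = 11
  Kestrel: 0 + 1 + 3 + 0 + 0 + 1 + 1 = 6
  Granite: 2 + 3 + 1 + 1 + 2 + 3 + 3 = 15
  Delta: 1 + 0 + 2 + 2 + 1 + 2 + 2 = 10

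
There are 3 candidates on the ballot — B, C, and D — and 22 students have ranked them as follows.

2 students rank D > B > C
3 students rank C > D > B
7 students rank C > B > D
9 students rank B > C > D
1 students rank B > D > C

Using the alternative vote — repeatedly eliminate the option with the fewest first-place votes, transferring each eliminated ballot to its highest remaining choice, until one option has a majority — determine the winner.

Round 1: B 10, C 10, D 2. D has the fewest and is eliminated.
Round 2: B 12, C 10. B has a majority.

B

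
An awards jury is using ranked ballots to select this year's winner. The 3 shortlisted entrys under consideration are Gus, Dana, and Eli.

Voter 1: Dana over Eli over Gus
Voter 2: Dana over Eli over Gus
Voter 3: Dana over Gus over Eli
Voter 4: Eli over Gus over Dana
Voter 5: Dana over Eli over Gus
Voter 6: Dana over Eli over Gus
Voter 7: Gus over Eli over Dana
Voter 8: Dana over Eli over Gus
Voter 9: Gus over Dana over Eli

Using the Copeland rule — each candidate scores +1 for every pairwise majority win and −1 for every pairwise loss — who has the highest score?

Dana

Pairwise results:
  Gus vs Dana: Dana wins 6–3.
  Gus vs Eli: Eli wins 6–3.
  Dana vs Eli: Dana wins 7–2.
Copeland scores (wins − losses):
  Gus: 0 − 2 = -2
  Dana: 2 − 0 = 2
  Eli: 1 − 1 = 0
Dana has the best Copeland score.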